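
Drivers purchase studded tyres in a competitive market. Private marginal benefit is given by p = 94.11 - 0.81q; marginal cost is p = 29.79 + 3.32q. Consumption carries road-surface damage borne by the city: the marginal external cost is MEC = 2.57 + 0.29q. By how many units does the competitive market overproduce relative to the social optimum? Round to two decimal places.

1.60 units

Market equilibrium (private): 29.79 + 3.32q = 94.11 - 0.81q → q_m = 15.5738.
Social marginal benefit = demand − MEC = 91.54 - 1.10q.
Set SMB = MC: 91.54 - 1.10q = 29.79 + 3.32q → q* = 13.9706.
Gap = |15.5738 − 13.9706| = 1.6032.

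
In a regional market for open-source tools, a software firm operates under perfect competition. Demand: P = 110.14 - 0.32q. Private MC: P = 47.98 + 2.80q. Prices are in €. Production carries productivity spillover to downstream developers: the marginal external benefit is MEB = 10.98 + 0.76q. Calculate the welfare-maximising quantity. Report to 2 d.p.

q* = 30.99

Social marginal cost = private MC − MEB = 37.00 + 2.04q.
Set SMC = demand: 37.00 + 2.04q = 110.14 - 0.32q → q* = 30.9915.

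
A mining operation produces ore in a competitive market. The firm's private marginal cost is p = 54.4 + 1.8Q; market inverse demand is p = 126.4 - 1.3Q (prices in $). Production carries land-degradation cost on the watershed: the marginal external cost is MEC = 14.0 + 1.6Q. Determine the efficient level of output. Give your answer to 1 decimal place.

Q* = 12.3

Social marginal cost = private MC + MEC = 68.4 + 3.4Q.
Set SMC = demand: 68.4 + 3.4Q = 126.4 - 1.3Q → Q* = 12.3404.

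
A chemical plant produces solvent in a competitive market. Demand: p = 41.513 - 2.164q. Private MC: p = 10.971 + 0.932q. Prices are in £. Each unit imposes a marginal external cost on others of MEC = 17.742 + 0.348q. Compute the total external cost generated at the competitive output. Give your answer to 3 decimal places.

£191.958

Market equilibrium (private): 10.971 + 0.932q = 41.513 - 2.164q → q_m = 9.8650.
Total external cost = ∫₀^{q_m} (17.742 + 0.348q) dq = 17.742×9.8650 + ½×0.348×9.8650² = 191.9582.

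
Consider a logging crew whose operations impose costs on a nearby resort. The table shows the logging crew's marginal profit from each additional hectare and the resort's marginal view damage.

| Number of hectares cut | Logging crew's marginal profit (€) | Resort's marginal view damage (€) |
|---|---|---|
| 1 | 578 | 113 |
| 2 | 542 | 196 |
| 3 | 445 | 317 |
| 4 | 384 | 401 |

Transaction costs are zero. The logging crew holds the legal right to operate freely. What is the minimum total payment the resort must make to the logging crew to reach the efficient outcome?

Left alone the logging crew would choose level 4 (marginal profit stays positive).
Efficient level: k* = 3 (marginal profit ≥ marginal view damage through 3).
The resort must at least cover the logging crew's forgone profit from cutting 4→3: 384 = 384.

€384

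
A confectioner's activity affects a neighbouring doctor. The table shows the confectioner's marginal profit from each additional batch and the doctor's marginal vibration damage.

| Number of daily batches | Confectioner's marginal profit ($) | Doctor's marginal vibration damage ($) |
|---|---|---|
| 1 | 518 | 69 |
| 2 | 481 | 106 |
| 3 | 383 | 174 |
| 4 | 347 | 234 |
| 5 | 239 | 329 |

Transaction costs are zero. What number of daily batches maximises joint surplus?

4

Bargaining reaches the level where marginal profit last exceeds marginal vibration damage.
That holds through level 4 (347 ≥ 234) but not at 5 (239 < 329).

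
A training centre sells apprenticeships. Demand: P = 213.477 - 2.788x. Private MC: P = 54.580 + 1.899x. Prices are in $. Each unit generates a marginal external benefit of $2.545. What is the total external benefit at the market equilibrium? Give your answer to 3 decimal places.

Market equilibrium (private): 54.580 + 1.899x = 213.477 - 2.788x → x_m = 33.9016.
Total external benefit = MEB × x_m = 2.545 × 33.9016 = 86.2796.

$86.280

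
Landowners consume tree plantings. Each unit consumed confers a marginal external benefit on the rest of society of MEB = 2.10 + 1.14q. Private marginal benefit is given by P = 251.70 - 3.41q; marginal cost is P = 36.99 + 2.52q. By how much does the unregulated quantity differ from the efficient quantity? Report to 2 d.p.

Market equilibrium (private): 36.99 + 2.52q = 251.70 - 3.41q → q_m = 36.2074.
Social marginal benefit = demand + MEB = 253.80 - 2.27q.
Set SMB = MC: 253.80 - 2.27q = 36.99 + 2.52q → q* = 45.2630.
Gap = |36.2074 − 45.2630| = 9.0556.

9.06 units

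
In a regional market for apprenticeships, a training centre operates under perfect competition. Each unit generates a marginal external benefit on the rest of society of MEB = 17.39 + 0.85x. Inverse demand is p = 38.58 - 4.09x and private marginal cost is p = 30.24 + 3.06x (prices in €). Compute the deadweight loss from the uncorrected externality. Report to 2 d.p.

Market equilibrium (private): 30.24 + 3.06x = 38.58 - 4.09x → x_m = 1.1664.
Social marginal cost = private MC − MEB = 12.85 + 2.21x.
Set SMC = demand: 12.85 + 2.21x = 38.58 - 4.09x → x* = 4.0841.
The welfare-loss triangle has base |x_m − x*| and height MEB(x_m) (the vertical gap between SMC and demand is zero at x* and MEB at x_m).
DWL = ½ × 2.9177 × 18.3815 = 26.8159.

DWL = €26.82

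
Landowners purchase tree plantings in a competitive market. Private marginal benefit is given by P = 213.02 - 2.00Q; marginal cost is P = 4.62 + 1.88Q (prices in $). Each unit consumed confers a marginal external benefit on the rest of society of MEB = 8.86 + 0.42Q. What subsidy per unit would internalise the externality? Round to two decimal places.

subsidy = $35.23 per unit

Social marginal benefit = demand + MEB = 221.88 - 1.58Q.
Set SMB = MC: 221.88 - 1.58Q = 4.62 + 1.88Q → Q* = 62.7919.
The Pigouvian subsidy equals MEB at Q*: 8.86 + 0.42×62.7919 = 35.2326.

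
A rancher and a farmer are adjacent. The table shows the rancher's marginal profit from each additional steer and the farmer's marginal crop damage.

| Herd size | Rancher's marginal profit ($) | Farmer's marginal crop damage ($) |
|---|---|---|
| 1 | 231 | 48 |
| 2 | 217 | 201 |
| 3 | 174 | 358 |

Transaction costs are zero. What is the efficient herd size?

Bargaining reaches the level where marginal profit last exceeds marginal crop damage.
That holds through level 2 (217 ≥ 201) but not at 3 (174 < 358).

2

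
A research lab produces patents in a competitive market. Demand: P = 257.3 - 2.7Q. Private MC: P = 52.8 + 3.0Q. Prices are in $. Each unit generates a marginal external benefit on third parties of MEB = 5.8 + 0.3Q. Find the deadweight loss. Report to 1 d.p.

Market equilibrium (private): 52.8 + 3.0Q = 257.3 - 2.7Q → Q_m = 35.8772.
Social marginal cost = private MC − MEB = 47.0 + 2.7Q.
Set SMC = demand: 47.0 + 2.7Q = 257.3 - 2.7Q → Q* = 38.9444.
The loss is the area between SMC and demand from Q* to Q_m; with linear curves that's a triangle of height MEB(Q_m).
DWL = ½ × 3.0672 × 16.5632 = 25.4013.

DWL = $25.4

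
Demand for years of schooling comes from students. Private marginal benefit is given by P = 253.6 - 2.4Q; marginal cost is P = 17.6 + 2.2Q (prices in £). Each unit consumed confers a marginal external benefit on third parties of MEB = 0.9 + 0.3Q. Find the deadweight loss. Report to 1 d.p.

DWL = £30.9

Market equilibrium (private): 17.6 + 2.2Q = 253.6 - 2.4Q → Q_m = 51.3043.
Social marginal benefit = demand + MEB = 254.5 - 2.1Q.
Set SMB = MC: 254.5 - 2.1Q = 17.6 + 2.2Q → Q* = 55.0930.
Height of the DWL triangle at Q_m is SMB(Q_m) − MC(Q_m) = MEB(Q_m) = 16.2913.
DWL = ½ × 3.7887 × 16.2913 = 30.8614.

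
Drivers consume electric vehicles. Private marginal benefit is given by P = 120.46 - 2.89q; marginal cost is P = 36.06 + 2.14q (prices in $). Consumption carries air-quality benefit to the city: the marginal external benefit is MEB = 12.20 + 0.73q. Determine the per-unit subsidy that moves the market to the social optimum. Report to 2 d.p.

subsidy = $28.60 per unit

Social marginal benefit = demand + MEB = 132.66 - 2.16q.
Set SMB = MC: 132.66 - 2.16q = 36.06 + 2.14q → q* = 22.4651.
The Pigouvian subsidy equals MEB at q*: 12.20 + 0.73×22.4651 = 28.5995.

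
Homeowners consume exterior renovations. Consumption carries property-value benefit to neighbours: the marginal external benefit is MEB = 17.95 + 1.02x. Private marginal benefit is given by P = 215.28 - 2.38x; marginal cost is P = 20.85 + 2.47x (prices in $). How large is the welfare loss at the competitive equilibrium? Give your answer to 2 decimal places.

DWL = $451.98

Market equilibrium (private): 20.85 + 2.47x = 215.28 - 2.38x → x_m = 40.0887.
Social marginal benefit = demand + MEB = 233.23 - 1.36x.
Set SMB = MC: 233.23 - 1.36x = 20.85 + 2.47x → x* = 55.4517.
The loss is the area between SMB and MC from x* to x_m; with linear curves that's a triangle of height MEB(x_m).
DWL = ½ × 15.3630 × 58.8404 = 451.9825.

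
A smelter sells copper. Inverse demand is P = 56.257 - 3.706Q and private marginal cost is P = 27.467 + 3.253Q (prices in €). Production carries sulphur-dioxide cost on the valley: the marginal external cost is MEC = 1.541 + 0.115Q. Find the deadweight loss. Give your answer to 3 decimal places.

Market equilibrium (private): 27.467 + 3.253Q = 56.257 - 3.706Q → Q_m = 4.1371.
Social marginal cost = private MC + MEC = 29.008 + 3.368Q.
Set SMC = demand: 29.008 + 3.368Q = 56.257 - 3.706Q → Q* = 3.8520.
The welfare-loss triangle has base |Q_m − Q*| and height MEC(Q_m) (the vertical gap between SMC and demand is zero at Q* and MEC at Q_m).
DWL = ½ × 0.2851 × 2.0168 = 0.2875.

DWL = €0.287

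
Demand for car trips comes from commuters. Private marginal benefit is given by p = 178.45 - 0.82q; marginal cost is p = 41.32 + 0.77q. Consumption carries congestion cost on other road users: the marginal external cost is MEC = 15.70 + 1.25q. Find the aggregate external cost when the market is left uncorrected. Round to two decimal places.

Market equilibrium (private): 41.32 + 0.77q = 178.45 - 0.82q → q_m = 86.2453.
Total external cost = ∫₀^{q_m} (15.70 + 1.25q) dq = 15.70×86.2453 + ½×1.25×86.2453² = 6002.9586.

6002.96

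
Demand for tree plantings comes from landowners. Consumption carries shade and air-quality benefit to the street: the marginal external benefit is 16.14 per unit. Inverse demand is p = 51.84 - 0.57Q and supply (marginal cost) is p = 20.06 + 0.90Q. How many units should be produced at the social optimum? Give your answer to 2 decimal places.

Q* = 32.60

Social marginal benefit = demand + MEB = 67.98 - 0.57Q.
Set SMB = MC: 67.98 - 0.57Q = 20.06 + 0.90Q → Q* = 32.5986.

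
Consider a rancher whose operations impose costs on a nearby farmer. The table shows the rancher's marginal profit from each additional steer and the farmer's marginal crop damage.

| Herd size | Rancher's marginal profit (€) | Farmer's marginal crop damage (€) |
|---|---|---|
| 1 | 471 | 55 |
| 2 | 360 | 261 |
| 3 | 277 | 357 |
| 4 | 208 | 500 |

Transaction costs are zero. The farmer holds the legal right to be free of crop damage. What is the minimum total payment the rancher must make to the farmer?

Efficient level: marginal profit ≥ marginal crop damage through level 2, so k* = 2.
With the farmer holding the right, the rancher must at least compensate total damage at k*: 55 + 261 = 316.

€316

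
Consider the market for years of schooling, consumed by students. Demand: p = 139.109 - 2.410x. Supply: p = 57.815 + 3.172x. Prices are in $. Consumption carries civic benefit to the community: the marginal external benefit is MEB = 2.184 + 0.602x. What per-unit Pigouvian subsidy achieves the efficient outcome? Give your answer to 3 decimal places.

subsidy = $12.275 per unit

Social marginal benefit = demand + MEB = 141.293 - 1.808x.
Set SMB = MC: 141.293 - 1.808x = 57.815 + 3.172x → x* = 16.7627.
The Pigouvian subsidy equals MEB at x*: 2.184 + 0.602×16.7627 = 12.2751.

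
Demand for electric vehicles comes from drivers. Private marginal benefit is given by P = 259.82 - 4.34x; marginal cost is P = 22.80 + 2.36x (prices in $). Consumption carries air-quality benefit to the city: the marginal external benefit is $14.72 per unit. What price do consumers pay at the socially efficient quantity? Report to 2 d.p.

Social marginal benefit = demand + MEB = 274.54 - 4.34x.
Set SMB = MC: 274.54 - 4.34x = 22.80 + 2.36x → x* = 37.5731.
Consumer price on the demand curve at x*: 259.82 − 4.34×37.5731 = 96.7527.

P = $96.75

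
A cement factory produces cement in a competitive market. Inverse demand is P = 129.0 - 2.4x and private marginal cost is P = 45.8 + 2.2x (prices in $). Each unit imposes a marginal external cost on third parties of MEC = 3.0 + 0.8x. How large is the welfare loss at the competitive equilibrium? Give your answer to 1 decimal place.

Market equilibrium (private): 45.8 + 2.2x = 129.0 - 2.4x → x_m = 18.0870.
Social marginal cost = private MC + MEC = 48.8 + 3.0x.
Set SMC = demand: 48.8 + 3.0x = 129.0 - 2.4x → x* = 14.8519.
The loss is the area between SMC and demand from x* to x_m; with linear curves that's a triangle of height MEC(x_m).
DWL = ½ × 3.2351 × 17.4696 = 28.2580.

DWL = $28.3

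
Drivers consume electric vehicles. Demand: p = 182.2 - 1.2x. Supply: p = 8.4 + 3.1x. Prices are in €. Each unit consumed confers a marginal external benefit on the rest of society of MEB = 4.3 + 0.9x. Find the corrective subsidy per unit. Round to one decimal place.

Social marginal benefit = demand + MEB = 186.5 - 0.3x.
Set SMB = MC: 186.5 - 0.3x = 8.4 + 3.1x → x* = 52.3824.
The Pigouvian subsidy equals MEB at x*: 4.3 + 0.9×52.3824 = 51.4442.

subsidy = €51.4 per unit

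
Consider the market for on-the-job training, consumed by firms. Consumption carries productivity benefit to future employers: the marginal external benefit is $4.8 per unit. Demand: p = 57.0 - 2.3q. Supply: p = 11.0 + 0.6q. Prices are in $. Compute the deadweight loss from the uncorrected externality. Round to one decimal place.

Market equilibrium (private): 11.0 + 0.6q = 57.0 - 2.3q → q_m = 15.8621.
Social marginal benefit = demand + MEB = 61.8 - 2.3q.
Set SMB = MC: 61.8 - 2.3q = 11.0 + 0.6q → q* = 17.5172.
Height of the DWL triangle at q_m is SMB(q_m) − MC(q_m) = MEB(q_m) = 4.8000.
DWL = ½ × 1.6551 × 4.8000 = 3.9722.

DWL = $4.0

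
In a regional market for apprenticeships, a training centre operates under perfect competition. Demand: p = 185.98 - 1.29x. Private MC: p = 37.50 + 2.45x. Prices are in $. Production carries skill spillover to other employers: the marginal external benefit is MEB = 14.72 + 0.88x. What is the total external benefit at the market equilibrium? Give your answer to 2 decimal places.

Market equilibrium (private): 37.50 + 2.45x = 185.98 - 1.29x → x_m = 39.7005.
Total external benefit = ∫₀^{x_m} (14.72 + 0.88x) dx = 14.72×39.7005 + ½×0.88×39.7005² = 1277.8884.

$1277.89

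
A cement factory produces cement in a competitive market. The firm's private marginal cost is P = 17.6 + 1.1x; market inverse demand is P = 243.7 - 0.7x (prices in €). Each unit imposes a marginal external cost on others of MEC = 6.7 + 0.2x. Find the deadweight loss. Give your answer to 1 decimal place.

DWL = €253.2

Market equilibrium (private): 17.6 + 1.1x = 243.7 - 0.7x → x_m = 125.6111.
Social marginal cost = private MC + MEC = 24.3 + 1.3x.
Set SMC = demand: 24.3 + 1.3x = 243.7 - 0.7x → x* = 109.7000.
The loss is the area between SMC and demand from x* to x_m; with linear curves that's a triangle of height MEC(x_m).
DWL = ½ × 15.9111 × 31.8222 = 253.1631.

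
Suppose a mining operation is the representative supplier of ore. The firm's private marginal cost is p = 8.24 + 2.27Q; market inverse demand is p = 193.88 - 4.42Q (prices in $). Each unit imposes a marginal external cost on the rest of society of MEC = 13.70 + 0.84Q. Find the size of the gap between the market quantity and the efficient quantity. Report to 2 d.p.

Market equilibrium (private): 8.24 + 2.27Q = 193.88 - 4.42Q → Q_m = 27.7489.
Social marginal cost = private MC + MEC = 21.94 + 3.11Q.
Set SMC = demand: 21.94 + 3.11Q = 193.88 - 4.42Q → Q* = 22.8340.
Gap = |27.7489 − 22.8340| = 4.9149.

4.91 units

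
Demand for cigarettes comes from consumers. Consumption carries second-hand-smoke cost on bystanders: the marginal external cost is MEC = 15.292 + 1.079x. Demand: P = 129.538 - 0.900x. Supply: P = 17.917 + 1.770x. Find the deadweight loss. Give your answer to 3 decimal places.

Market equilibrium (private): 17.917 + 1.770x = 129.538 - 0.900x → x_m = 41.8056.
Social marginal benefit = demand − MEC = 114.246 - 1.979x.
Set SMB = MC: 114.246 - 1.979x = 17.917 + 1.770x → x* = 25.6946.
Between x* and x_m the wedge MC − SMB runs linearly from 0 to MEC(x_m), so the loss is a triangle.
DWL = ½ × 16.1110 × 60.4003 = 486.5546.

DWL = 486.555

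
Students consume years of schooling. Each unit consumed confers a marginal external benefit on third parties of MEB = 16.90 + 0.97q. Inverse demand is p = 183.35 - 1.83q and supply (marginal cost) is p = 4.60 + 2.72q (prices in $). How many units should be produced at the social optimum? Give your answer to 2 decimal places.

Social marginal benefit = demand + MEB = 200.25 - 0.86q.
Set SMB = MC: 200.25 - 0.86q = 4.60 + 2.72q → q* = 54.6508.

q* = 54.65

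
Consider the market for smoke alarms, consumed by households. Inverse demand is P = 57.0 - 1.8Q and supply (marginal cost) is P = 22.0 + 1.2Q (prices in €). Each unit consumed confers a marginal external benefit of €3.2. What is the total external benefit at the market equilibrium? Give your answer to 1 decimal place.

€37.3

Market equilibrium (private): 22.0 + 1.2Q = 57.0 - 1.8Q → Q_m = 11.6667.
Total external benefit = MEB × Q_m = 3.2 × 11.6667 = 37.3334.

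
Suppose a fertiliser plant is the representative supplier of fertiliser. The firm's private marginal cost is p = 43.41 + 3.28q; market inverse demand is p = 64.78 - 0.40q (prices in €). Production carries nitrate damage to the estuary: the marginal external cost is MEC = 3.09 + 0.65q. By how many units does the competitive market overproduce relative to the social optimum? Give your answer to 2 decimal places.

Market equilibrium (private): 43.41 + 3.28q = 64.78 - 0.40q → q_m = 5.8071.
Social marginal cost = private MC + MEC = 46.50 + 3.93q.
Set SMC = demand: 46.50 + 3.93q = 64.78 - 0.40q → q* = 4.2217.
Gap = |5.8071 − 4.2217| = 1.5854.

1.59 units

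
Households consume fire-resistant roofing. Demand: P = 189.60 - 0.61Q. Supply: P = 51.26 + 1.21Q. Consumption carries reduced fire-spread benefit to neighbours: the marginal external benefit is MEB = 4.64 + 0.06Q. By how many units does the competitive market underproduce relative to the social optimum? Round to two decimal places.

5.23 units

Market equilibrium (private): 51.26 + 1.21Q = 189.60 - 0.61Q → Q_m = 76.0110.
Social marginal benefit = demand + MEB = 194.24 - 0.55Q.
Set SMB = MC: 194.24 - 0.55Q = 51.26 + 1.21Q → Q* = 81.2386.
Gap = |76.0110 − 81.2386| = 5.2276.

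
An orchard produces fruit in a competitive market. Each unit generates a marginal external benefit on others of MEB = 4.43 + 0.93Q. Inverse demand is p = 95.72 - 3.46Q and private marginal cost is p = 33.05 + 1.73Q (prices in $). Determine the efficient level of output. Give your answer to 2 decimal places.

Social marginal cost = private MC − MEB = 28.62 + 0.80Q.
Set SMC = demand: 28.62 + 0.80Q = 95.72 - 3.46Q → Q* = 15.7512.

Q* = 15.75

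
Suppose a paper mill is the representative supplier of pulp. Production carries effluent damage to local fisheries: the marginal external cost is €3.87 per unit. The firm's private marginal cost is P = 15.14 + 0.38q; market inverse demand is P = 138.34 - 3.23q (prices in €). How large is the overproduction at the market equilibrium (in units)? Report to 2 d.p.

1.07 units

Market equilibrium (private): 15.14 + 0.38q = 138.34 - 3.23q → q_m = 34.1274.
Social marginal cost = private MC + MEC = 19.01 + 0.38q.
Set SMC = demand: 19.01 + 0.38q = 138.34 - 3.23q → q* = 33.0554.
Gap = |34.1274 − 33.0554| = 1.0720.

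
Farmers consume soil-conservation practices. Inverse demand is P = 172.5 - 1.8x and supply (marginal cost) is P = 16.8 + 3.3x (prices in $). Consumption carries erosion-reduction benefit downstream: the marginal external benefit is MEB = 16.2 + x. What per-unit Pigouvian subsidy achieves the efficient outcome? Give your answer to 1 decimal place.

subsidy = $58.1 per unit

Social marginal benefit = demand + MEB = 188.7 - 0.8x.
Set SMB = MC: 188.7 - 0.8x = 16.8 + 3.3x → x* = 41.9268.
The Pigouvian subsidy equals MEB at x*: 16.2 + 1.0×41.9268 = 58.1268.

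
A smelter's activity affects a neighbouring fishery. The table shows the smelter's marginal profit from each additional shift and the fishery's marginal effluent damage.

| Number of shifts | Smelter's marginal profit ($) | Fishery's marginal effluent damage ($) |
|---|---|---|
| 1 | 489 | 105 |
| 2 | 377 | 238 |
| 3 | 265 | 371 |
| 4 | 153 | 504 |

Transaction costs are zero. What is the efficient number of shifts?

2

Bargaining reaches the level where marginal profit last exceeds marginal effluent damage.
That holds through level 2 (377 ≥ 238) but not at 3 (265 < 371).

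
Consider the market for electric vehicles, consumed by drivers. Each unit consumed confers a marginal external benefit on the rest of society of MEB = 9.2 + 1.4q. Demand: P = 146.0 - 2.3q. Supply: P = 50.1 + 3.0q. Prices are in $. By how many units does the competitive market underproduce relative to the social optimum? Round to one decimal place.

8.9 units

Market equilibrium (private): 50.1 + 3.0q = 146.0 - 2.3q → q_m = 18.0943.
Social marginal benefit = demand + MEB = 155.2 - 0.9q.
Set SMB = MC: 155.2 - 0.9q = 50.1 + 3.0q → q* = 26.9487.
Gap = |18.0943 − 26.9487| = 8.8544.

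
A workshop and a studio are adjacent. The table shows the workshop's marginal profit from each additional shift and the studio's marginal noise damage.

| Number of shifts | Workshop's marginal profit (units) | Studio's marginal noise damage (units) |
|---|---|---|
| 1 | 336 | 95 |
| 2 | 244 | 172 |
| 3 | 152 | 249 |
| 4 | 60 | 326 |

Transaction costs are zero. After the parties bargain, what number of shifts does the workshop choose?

Bargaining reaches the level where marginal profit last exceeds marginal noise damage.
That holds through level 2 (244 ≥ 172) but not at 3 (152 < 249).

2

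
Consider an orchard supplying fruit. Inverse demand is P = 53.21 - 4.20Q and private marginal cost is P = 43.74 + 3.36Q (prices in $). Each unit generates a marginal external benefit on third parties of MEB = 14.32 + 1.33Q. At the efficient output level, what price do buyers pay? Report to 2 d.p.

P = $37.17

Social marginal cost = private MC − MEB = 29.42 + 2.03Q.
Set SMC = demand: 29.42 + 2.03Q = 53.21 - 4.20Q → Q* = 3.8186.
Consumer price on the demand curve at Q*: 53.21 − 4.20×3.8186 = 37.1719.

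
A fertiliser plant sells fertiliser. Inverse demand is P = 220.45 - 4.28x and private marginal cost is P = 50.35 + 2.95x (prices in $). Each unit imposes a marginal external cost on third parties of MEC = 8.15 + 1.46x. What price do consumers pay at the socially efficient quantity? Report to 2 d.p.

P = $140.69

Social marginal cost = private MC + MEC = 58.50 + 4.41x.
Set SMC = demand: 58.50 + 4.41x = 220.45 - 4.28x → x* = 18.6364.
Consumer price on the demand curve at x*: 220.45 − 4.28×18.6364 = 140.6862.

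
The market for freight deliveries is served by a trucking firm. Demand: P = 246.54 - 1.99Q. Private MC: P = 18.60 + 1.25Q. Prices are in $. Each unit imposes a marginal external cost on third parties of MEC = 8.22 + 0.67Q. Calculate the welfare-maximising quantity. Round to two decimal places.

Q* = 56.19

Social marginal cost = private MC + MEC = 26.82 + 1.92Q.
Set SMC = demand: 26.82 + 1.92Q = 246.54 - 1.99Q → Q* = 56.1944.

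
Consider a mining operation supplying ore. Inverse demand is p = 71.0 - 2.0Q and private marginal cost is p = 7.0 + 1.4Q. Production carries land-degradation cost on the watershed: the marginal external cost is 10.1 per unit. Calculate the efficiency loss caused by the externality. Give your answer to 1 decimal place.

Market equilibrium (private): 7.0 + 1.4Q = 71.0 - 2.0Q → Q_m = 18.8235.
Social marginal cost = private MC + MEC = 17.1 + 1.4Q.
Set SMC = demand: 17.1 + 1.4Q = 71.0 - 2.0Q → Q* = 15.8529.
The welfare-loss triangle has base |Q_m − Q*| and height MEC(Q_m) (the vertical gap between SMC and demand is zero at Q* and MEC at Q_m).
DWL = ½ × 2.9706 × 10.1000 = 15.0015.

DWL = 15.0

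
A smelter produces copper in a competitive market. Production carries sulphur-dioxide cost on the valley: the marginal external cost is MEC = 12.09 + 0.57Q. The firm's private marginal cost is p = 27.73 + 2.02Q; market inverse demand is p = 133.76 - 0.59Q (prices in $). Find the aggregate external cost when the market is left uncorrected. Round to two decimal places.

Market equilibrium (private): 27.73 + 2.02Q = 133.76 - 0.59Q → Q_m = 40.6245.
Total external cost = ∫₀^{Q_m} (12.09 + 0.57Q) dQ = 12.09×40.6245 + ½×0.57×40.6245² = 961.5000.

$961.50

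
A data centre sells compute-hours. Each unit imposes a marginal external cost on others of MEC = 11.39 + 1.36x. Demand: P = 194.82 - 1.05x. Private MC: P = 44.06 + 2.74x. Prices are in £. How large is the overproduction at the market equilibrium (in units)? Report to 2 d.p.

12.72 units

Market equilibrium (private): 44.06 + 2.74x = 194.82 - 1.05x → x_m = 39.7784.
Social marginal cost = private MC + MEC = 55.45 + 4.10x.
Set SMC = demand: 55.45 + 4.10x = 194.82 - 1.05x → x* = 27.0621.
Gap = |39.7784 − 27.0621| = 12.7163.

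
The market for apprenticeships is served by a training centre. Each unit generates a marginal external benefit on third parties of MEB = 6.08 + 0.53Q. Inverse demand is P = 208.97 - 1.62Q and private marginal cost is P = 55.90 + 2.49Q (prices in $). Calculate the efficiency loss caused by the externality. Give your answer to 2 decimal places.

Market equilibrium (private): 55.90 + 2.49Q = 208.97 - 1.62Q → Q_m = 37.2433.
Social marginal cost = private MC − MEB = 49.82 + 1.96Q.
Set SMC = demand: 49.82 + 1.96Q = 208.97 - 1.62Q → Q* = 44.4553.
The welfare-loss triangle has base |Q_m − Q*| and height MEB(Q_m) (the vertical gap between SMC and demand is zero at Q* and MEB at Q_m).
DWL = ½ × 7.2120 × 25.8190 = 93.1033.

DWL = $93.10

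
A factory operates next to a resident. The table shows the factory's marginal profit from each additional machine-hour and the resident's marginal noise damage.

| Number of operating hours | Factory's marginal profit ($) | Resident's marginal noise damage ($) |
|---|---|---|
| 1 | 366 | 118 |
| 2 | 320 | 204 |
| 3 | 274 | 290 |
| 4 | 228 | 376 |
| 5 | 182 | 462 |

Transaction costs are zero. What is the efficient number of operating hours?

Bargaining reaches the level where marginal profit last exceeds marginal noise damage.
That holds through level 2 (320 ≥ 204) but not at 3 (274 < 290).

2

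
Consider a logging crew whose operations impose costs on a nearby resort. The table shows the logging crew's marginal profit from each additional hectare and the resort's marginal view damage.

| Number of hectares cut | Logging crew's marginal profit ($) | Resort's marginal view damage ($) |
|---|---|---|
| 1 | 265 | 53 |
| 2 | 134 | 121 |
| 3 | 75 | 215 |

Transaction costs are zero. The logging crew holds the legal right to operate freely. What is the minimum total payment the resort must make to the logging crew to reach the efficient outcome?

Left alone the logging crew would choose level 3 (marginal profit stays positive).
Efficient level: k* = 2 (marginal profit ≥ marginal view damage through 2).
The resort must at least cover the logging crew's forgone profit from cutting 3→2: 75 = 75.

$75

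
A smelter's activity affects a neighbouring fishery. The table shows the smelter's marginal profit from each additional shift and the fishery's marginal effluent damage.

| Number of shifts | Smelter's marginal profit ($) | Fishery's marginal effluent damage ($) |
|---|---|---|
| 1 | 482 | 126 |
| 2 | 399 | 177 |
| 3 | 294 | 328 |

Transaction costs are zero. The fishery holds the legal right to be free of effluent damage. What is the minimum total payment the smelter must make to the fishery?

$303

Efficient level: marginal profit ≥ marginal effluent damage through level 2, so k* = 2.
With the fishery holding the right, the smelter must at least compensate total damage at k*: 126 + 177 = 303.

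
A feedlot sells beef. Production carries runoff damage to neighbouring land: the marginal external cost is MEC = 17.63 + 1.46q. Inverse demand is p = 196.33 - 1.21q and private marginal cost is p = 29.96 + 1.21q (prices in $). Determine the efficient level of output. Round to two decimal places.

Social marginal cost = private MC + MEC = 47.59 + 2.67q.
Set SMC = demand: 47.59 + 2.67q = 196.33 - 1.21q → q* = 38.3351.

q* = 38.34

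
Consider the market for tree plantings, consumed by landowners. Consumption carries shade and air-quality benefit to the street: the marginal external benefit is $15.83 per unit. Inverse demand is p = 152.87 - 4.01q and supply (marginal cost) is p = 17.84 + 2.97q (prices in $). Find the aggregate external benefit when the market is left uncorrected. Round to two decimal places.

Market equilibrium (private): 17.84 + 2.97q = 152.87 - 4.01q → q_m = 19.3453.
Total external benefit = MEB × q_m = 15.83 × 19.3453 = 306.2361.

$306.24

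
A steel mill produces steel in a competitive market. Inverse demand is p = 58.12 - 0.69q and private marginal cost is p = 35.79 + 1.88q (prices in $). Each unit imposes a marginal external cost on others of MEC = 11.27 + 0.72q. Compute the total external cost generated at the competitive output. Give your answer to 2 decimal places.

Market equilibrium (private): 35.79 + 1.88q = 58.12 - 0.69q → q_m = 8.6887.
Total external cost = ∫₀^{q_m} (11.27 + 0.72q) dq = 11.27×8.6887 + ½×0.72×8.6887² = 125.0993.

$125.10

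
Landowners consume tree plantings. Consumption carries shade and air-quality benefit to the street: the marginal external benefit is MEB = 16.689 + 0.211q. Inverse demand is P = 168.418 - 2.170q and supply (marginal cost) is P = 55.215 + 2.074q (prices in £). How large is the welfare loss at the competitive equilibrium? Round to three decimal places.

Market equilibrium (private): 55.215 + 2.074q = 168.418 - 2.170q → q_m = 26.6737.
Social marginal benefit = demand + MEB = 185.107 - 1.959q.
Set SMB = MC: 185.107 - 1.959q = 55.215 + 2.074q → q* = 32.2073.
The loss is the area between SMB and MC from q* to q_m; with linear curves that's a triangle of height MEB(q_m).
DWL = ½ × 5.5336 × 22.3171 = 61.7470.

DWL = £61.747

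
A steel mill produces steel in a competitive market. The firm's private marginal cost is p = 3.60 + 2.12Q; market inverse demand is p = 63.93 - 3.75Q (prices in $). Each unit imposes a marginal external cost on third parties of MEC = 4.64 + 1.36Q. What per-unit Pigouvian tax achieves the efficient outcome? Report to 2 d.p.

Social marginal cost = private MC + MEC = 8.24 + 3.48Q.
Set SMC = demand: 8.24 + 3.48Q = 63.93 - 3.75Q → Q* = 7.7026.
The Pigouvian tax equals MEC at Q*: 4.64 + 1.36×7.7026 = 15.1155.

tax = $15.12 per unit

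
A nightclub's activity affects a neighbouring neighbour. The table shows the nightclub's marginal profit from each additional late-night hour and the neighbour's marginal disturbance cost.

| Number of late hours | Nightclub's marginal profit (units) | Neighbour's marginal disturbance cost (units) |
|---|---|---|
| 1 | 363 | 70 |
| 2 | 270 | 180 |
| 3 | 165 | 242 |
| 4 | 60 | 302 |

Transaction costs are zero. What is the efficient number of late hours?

Bargaining reaches the level where marginal profit last exceeds marginal disturbance cost.
That holds through level 2 (270 ≥ 180) but not at 3 (165 < 242).

2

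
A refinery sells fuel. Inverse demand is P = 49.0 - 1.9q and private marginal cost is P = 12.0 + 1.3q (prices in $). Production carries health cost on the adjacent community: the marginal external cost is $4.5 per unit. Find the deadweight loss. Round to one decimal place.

DWL = $3.2

Market equilibrium (private): 12.0 + 1.3q = 49.0 - 1.9q → q_m = 11.5625.
Social marginal cost = private MC + MEC = 16.5 + 1.3q.
Set SMC = demand: 16.5 + 1.3q = 49.0 - 1.9q → q* = 10.1563.
Between q* and q_m the wedge SMC − demand runs linearly from 0 to MEC(q_m), so the loss is a triangle.
DWL = ½ × 1.4062 × 4.5000 = 3.1640.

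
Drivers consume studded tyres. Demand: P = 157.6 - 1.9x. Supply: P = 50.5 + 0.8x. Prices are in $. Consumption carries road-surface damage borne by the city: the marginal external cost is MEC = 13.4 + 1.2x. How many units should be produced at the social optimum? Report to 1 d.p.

Social marginal benefit = demand − MEC = 144.2 - 3.1x.
Set SMB = MC: 144.2 - 3.1x = 50.5 + 0.8x → x* = 24.0256.

x* = 24.0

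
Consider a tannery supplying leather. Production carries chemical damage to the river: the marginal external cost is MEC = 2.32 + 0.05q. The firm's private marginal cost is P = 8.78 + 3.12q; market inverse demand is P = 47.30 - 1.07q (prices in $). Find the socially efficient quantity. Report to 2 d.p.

q* = 8.54

Social marginal cost = private MC + MEC = 11.10 + 3.17q.
Set SMC = demand: 11.10 + 3.17q = 47.30 - 1.07q → q* = 8.5377.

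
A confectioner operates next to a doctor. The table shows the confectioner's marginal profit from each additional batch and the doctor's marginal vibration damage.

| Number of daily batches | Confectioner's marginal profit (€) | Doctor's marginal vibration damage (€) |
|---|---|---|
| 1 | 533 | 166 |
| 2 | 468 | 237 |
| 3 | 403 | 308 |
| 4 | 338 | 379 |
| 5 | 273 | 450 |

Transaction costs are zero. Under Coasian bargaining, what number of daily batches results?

3

Bargaining reaches the level where marginal profit last exceeds marginal vibration damage.
That holds through level 3 (403 ≥ 308) but not at 4 (338 < 379).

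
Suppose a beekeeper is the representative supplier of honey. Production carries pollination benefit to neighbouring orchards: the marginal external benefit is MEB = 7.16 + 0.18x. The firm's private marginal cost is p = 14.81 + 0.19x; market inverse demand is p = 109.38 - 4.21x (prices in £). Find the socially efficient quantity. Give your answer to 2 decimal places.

x* = 24.11

Social marginal cost = private MC − MEB = 7.65 + 0.01x.
Set SMC = demand: 7.65 + 0.01x = 109.38 - 4.21x → x* = 24.1066.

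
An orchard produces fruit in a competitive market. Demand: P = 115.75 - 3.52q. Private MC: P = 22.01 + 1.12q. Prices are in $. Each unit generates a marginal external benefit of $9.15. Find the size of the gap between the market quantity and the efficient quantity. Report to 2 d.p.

Market equilibrium (private): 22.01 + 1.12q = 115.75 - 3.52q → q_m = 20.2026.
Social marginal cost = private MC − MEB = 12.86 + 1.12q.
Set SMC = demand: 12.86 + 1.12q = 115.75 - 3.52q → q* = 22.1746.
Gap = |20.2026 − 22.1746| = 1.9720.

1.97 units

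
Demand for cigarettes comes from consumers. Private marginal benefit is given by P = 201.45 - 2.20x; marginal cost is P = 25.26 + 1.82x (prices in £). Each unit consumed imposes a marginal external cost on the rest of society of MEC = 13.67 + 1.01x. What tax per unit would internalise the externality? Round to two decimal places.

Social marginal benefit = demand − MEC = 187.78 - 3.21x.
Set SMB = MC: 187.78 - 3.21x = 25.26 + 1.82x → x* = 32.3101.
The Pigouvian tax equals MEC at x*: 13.67 + 1.01×32.3101 = 46.3032.

tax = £46.30 per unit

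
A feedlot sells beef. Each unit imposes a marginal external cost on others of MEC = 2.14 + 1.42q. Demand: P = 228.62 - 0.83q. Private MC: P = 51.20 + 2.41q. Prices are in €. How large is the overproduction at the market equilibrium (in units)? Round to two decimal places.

17.15 units

Market equilibrium (private): 51.20 + 2.41q = 228.62 - 0.83q → q_m = 54.7593.
Social marginal cost = private MC + MEC = 53.34 + 3.83q.
Set SMC = demand: 53.34 + 3.83q = 228.62 - 0.83q → q* = 37.6137.
Gap = |54.7593 − 37.6137| = 17.1456.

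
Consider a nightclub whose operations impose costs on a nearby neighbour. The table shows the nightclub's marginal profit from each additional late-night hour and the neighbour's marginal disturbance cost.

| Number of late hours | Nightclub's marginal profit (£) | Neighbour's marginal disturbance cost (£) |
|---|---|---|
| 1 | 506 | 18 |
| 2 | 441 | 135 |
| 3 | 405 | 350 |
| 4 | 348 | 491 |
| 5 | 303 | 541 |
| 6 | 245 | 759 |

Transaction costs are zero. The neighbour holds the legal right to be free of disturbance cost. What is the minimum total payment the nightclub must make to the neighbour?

Efficient level: marginal profit ≥ marginal disturbance cost through level 3, so k* = 3.
With the neighbour holding the right, the nightclub must at least compensate total damage at k*: 18 + 135 + 350 = 503.

£503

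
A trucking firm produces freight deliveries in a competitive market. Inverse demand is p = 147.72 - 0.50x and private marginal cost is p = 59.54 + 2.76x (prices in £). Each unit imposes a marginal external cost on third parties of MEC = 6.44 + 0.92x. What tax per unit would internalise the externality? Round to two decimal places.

tax = £24.43 per unit

Social marginal cost = private MC + MEC = 65.98 + 3.68x.
Set SMC = demand: 65.98 + 3.68x = 147.72 - 0.50x → x* = 19.5550.
The Pigouvian tax equals MEC at x*: 6.44 + 0.92×19.5550 = 24.4306.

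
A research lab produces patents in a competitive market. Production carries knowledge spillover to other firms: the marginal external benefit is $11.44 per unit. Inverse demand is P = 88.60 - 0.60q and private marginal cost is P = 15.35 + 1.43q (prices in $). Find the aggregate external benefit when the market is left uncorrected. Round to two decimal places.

$412.80

Market equilibrium (private): 15.35 + 1.43q = 88.60 - 0.60q → q_m = 36.0837.
Total external benefit = MEB × q_m = 11.44 × 36.0837 = 412.7975.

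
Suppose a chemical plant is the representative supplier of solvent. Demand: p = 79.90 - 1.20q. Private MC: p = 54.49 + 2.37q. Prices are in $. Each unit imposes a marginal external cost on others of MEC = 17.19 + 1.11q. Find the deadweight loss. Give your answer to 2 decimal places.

DWL = $67.26

Market equilibrium (private): 54.49 + 2.37q = 79.90 - 1.20q → q_m = 7.1176.
Social marginal cost = private MC + MEC = 71.68 + 3.48q.
Set SMC = demand: 71.68 + 3.48q = 79.90 - 1.20q → q* = 1.7564.
Between q* and q_m the wedge SMC − demand runs linearly from 0 to MEC(q_m), so the loss is a triangle.
DWL = ½ × 5.3612 × 25.0906 = 67.2579.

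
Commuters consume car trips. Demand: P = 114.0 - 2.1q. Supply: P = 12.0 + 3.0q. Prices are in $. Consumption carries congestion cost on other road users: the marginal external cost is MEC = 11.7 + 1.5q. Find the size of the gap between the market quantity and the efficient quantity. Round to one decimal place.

6.3 units

Market equilibrium (private): 12.0 + 3.0q = 114.0 - 2.1q → q_m = 20.0000.
Social marginal benefit = demand − MEC = 102.3 - 3.6q.
Set SMB = MC: 102.3 - 3.6q = 12.0 + 3.0q → q* = 13.6818.
Gap = |20.0000 − 13.6818| = 6.3182.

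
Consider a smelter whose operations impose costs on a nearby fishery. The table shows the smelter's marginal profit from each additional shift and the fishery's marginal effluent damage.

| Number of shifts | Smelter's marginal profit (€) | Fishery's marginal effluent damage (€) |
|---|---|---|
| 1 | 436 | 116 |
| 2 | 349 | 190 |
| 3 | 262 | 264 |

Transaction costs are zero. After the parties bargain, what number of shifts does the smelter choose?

2

Bargaining reaches the level where marginal profit last exceeds marginal effluent damage.
That holds through level 2 (349 ≥ 190) but not at 3 (262 < 264).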